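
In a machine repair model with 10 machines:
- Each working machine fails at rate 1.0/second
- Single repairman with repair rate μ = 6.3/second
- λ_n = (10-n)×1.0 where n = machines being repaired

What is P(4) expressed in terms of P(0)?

P(4)/P(0) = ∏_{i=0}^{4-1} λ_i/μ_{i+1}
= (10-0)×1.0/6.3 × (10-1)×1.0/6.3 × (10-2)×1.0/6.3 × (10-3)×1.0/6.3
= 3.1994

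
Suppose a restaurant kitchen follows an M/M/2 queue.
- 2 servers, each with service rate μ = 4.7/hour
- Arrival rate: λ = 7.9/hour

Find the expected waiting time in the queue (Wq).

Traffic intensity: ρ = λ/(cμ) = 7.9/(2×4.7) = 0.8404
Since ρ = 0.8404 < 1, system is stable.
Offered load a = λ/μ = cρ = 7.9/4.7 = 1.6809
P₀ = [ Σₙ₌₀^1 aⁿ/n! + a^2/(2!(1-ρ)) ]⁻¹
Σ = a^0/0! + a^1/1! = 1.0000 + 1.6809 = 2.6809
a^2/(2!(1-ρ)) = 2.82526/(2 × 0.159574) = 8.8525
P₀ = 1/(2.68085 + 8.85248) = 0.08671
Lq = P₀·a^2·ρ / (2!(1-ρ)²) = 0.086705 × 2.8253 × 0.84043 / (2 × 0.025464) = 4.0425
Wq = Lq/λ = 4.0425/7.9 = 0.5117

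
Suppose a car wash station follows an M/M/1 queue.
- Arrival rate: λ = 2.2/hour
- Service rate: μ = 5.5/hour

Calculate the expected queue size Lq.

ρ = λ/μ = 2.2/5.5 = 0.4000
For M/M/1: Lq = λ²/(μ(μ-λ))
Lq = 4.84/(5.5 × 3.30)
Lq = 0.2667 cars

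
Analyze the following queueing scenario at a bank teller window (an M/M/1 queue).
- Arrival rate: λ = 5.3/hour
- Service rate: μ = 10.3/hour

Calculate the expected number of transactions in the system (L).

ρ = λ/μ = 5.3/10.3 = 0.5146
For M/M/1: L = λ/(μ-λ)
L = 5.3/(10.3-5.3) = 5.3/5.00
L = 1.0600 transactions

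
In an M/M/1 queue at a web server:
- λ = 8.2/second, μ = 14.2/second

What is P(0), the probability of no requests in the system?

ρ = λ/μ = 8.2/14.2 = 0.5775
P(0) = 1 - ρ = 1 - 0.5775 = 0.4225
The server is idle 42.25% of the time.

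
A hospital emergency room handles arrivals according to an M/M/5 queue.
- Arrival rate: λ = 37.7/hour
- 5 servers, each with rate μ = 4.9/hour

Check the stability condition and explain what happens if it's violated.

Stability requires ρ = λ/(cμ) < 1
ρ = 37.7/(5 × 4.9) = 37.7/24.50 = 1.5388
Since 1.5388 ≥ 1, the system is UNSTABLE.
Need c > λ/μ = 37.7/4.9 = 7.69.
Minimum servers needed: c = 8.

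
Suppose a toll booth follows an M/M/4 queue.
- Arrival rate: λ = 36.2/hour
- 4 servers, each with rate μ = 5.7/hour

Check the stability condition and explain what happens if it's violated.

Stability requires ρ = λ/(cμ) < 1
ρ = 36.2/(4 × 5.7) = 36.2/22.80 = 1.5877
Since 1.5877 ≥ 1, the system is UNSTABLE.
Need c > λ/μ = 36.2/5.7 = 6.35.
Minimum servers needed: c = 7.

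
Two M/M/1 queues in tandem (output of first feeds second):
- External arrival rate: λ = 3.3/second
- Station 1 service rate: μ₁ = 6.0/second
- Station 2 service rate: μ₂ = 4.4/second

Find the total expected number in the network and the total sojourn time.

By Jackson's theorem, each station behaves as independent M/M/1.
Station 1: ρ₁ = 3.3/6.0 = 0.5500, L₁ = ρ₁/(1-ρ₁) = λ/(μ₁-λ) = 3.3/2.70 = 1.2222
Station 2: ρ₂ = 3.3/4.4 = 0.7500, L₂ = ρ₂/(1-ρ₂) = λ/(μ₂-λ) = 3.3/1.10 = 3.0000
Total: L = L₁ + L₂ = 1.2222 + 3.0000 = 4.2222
W = L/λ = 4.2222/3.3 = 1.2795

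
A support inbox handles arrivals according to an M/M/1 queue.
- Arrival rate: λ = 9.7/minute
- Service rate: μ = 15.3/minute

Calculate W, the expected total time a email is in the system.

First, compute utilization: ρ = λ/μ = 9.7/15.3 = 0.6340
For M/M/1: W = 1/(μ-λ)
W = 1/(15.3-9.7) = 1/5.60
W = 0.1786 minutes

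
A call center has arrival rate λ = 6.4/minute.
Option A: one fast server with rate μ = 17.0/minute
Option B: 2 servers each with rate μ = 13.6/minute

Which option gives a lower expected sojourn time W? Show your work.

Option A: single server μ = 17.0 (M/M/1)
  ρ_A = 6.4/17.0 = 0.3765
  W_A = 1/(μ-λ) = 1/(17.0-6.4) = 1/10.60 = 0.09434

Option B: 2 servers μ = 13.6 (M/M/2)
  ρ_B = λ/(cμ) = 6.4/(2×13.6) = 0.2353
  Offered load a = λ/μ = cρ = 6.4/13.6 = 0.4706
  P₀ = [ Σₙ₌₀^1 aⁿ/n! + a^2/(2!(1-ρ)) ]⁻¹
  Σ = a^0/0! + a^1/1! = 1.0000 + 0.4706 = 1.4706
  a^2/(2!(1-ρ)) = 0.2215/(2 × 0.7647) = 0.1448
  P₀ = 1/(1.4706 + 0.1448) = 0.6190
  Lq = P₀·a^2·ρ / (2!(1-ρ)²) = 0.6190 × 0.2215 × 0.2353 / (2 × 0.5848) = 0.02758
  Wq_B = Lq/λ = 0.02758/6.4 = 0.004309
  W_B = Wq_B + 1/μ = 0.004309 + 0.07353 = 0.07784

Since W_B = 0.07784 < W_A = 0.09434, Option B (multiple servers) has the shorter time in system.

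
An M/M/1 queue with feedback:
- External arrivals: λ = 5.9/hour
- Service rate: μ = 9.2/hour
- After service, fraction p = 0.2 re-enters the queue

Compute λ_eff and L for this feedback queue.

Effective arrival rate: λ_eff = λ/(1-p) = 5.9/(1-0.2) = 5.9/0.80 = 7.3750
ρ = λ_eff/μ = 7.3750/9.2 = 0.80163
L = ρ/(1-ρ) = 0.80163/(1-0.80163) = 4.0411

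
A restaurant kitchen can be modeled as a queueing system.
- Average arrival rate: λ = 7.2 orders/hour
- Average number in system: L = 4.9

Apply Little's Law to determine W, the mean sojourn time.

Little's Law: L = λW, so W = L/λ
W = 4.9/7.2 = 0.6806 hours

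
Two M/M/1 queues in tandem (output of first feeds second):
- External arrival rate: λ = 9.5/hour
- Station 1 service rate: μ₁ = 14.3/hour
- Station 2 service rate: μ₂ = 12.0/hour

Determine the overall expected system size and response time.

By Jackson's theorem, each station behaves as independent M/M/1.
Station 1: ρ₁ = 9.5/14.3 = 0.6643, L₁ = ρ₁/(1-ρ₁) = λ/(μ₁-λ) = 9.5/4.80 = 1.9792
Station 2: ρ₂ = 9.5/12.0 = 0.7917, L₂ = ρ₂/(1-ρ₂) = λ/(μ₂-λ) = 9.5/2.50 = 3.8000
Total: L = L₁ + L₂ = 1.9792 + 3.8000 = 5.7792
W = L/λ = 5.7792/9.5 = 0.6083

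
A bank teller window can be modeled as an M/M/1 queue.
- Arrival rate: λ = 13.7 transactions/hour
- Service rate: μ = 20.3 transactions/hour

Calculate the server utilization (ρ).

Server utilization: ρ = λ/μ
ρ = 13.7/20.3 = 0.6749
The server is busy 67.49% of the time.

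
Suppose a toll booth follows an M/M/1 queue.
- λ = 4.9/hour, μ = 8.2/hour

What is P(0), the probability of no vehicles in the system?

ρ = λ/μ = 4.9/8.2 = 0.5976
P(0) = 1 - ρ = 1 - 0.5976 = 0.4024
The server is idle 40.24% of the time.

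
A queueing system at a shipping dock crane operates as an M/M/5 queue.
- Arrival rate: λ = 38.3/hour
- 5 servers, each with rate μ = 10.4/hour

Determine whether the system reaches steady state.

Stability requires ρ = λ/(cμ) < 1
ρ = 38.3/(5 × 10.4) = 38.3/52.00 = 0.7365
Since 0.7365 < 1, the system is STABLE.
The servers are busy 73.65% of the time.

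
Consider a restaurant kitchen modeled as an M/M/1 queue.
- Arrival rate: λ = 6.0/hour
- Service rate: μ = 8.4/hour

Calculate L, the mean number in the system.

ρ = λ/μ = 6.0/8.4 = 0.7143
For M/M/1: L = λ/(μ-λ)
L = 6.0/(8.4-6.0) = 6.0/2.40
L = 2.5000 orders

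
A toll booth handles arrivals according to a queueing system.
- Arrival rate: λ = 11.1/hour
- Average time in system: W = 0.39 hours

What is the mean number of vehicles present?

Little's Law: L = λW
L = 11.1 × 0.39 = 4.3290 vehicles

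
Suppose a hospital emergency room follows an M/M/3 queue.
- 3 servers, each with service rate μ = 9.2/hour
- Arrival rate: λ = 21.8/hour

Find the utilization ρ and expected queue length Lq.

Traffic intensity: ρ = λ/(cμ) = 21.8/(3×9.2) = 0.7899
Since ρ = 0.7899 < 1, system is stable.
Offered load a = λ/μ = cρ = 21.8/9.2 = 2.3696
P₀ = [ Σₙ₌₀^2 aⁿ/n! + a^3/(3!(1-ρ)) ]⁻¹
Σ = a^0/0! + a^1/1! + a^2/2! = 1.0000 + 2.3696 + 2.8074 = 6.1770
a^3/(3!(1-ρ)) = 13.3047/(6 × 0.210145) = 10.5520
P₀ = 1/(6.1770 + 10.5520) = 0.05978
Lq = P₀·a^3·ρ / (3!(1-ρ)²) = 0.059776 × 13.3047 × 0.78986 / (6 × 0.044161) = 2.3708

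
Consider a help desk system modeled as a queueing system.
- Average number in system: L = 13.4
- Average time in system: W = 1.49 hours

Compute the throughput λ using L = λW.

Little's Law: L = λW, so λ = L/W
λ = 13.4/1.49 = 8.9933 tickets/hour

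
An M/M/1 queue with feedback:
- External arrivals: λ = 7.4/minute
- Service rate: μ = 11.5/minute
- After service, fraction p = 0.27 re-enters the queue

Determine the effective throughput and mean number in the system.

Effective arrival rate: λ_eff = λ/(1-p) = 7.4/(1-0.27) = 7.4/0.73 = 10.13699
ρ = λ_eff/μ = 10.13699/11.5 = 0.881477
L = ρ/(1-ρ) = 0.881477/(1-0.881477) = 7.4372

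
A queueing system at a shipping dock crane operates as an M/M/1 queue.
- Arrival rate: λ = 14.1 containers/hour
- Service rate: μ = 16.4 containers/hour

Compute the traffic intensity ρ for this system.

Server utilization: ρ = λ/μ
ρ = 14.1/16.4 = 0.8598
The server is busy 85.98% of the time.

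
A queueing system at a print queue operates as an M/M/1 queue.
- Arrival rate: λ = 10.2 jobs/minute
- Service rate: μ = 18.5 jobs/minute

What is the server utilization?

Server utilization: ρ = λ/μ
ρ = 10.2/18.5 = 0.5514
The server is busy 55.14% of the time.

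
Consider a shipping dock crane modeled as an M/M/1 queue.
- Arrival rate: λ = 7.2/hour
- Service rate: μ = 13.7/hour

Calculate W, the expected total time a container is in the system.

First, compute utilization: ρ = λ/μ = 7.2/13.7 = 0.5255
For M/M/1: W = 1/(μ-λ)
W = 1/(13.7-7.2) = 1/6.50
W = 0.1538 hours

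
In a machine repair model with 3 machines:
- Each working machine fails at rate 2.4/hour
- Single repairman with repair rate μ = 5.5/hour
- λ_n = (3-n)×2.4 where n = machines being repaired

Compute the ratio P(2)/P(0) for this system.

P(2)/P(0) = ∏_{i=0}^{2-1} λ_i/μ_{i+1}
= (3-0)×2.4/5.5 × (3-1)×2.4/5.5
= 1.1425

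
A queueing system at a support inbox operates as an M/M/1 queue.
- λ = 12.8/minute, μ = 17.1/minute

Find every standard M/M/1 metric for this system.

Step 1: ρ = λ/μ = 12.8/17.1 = 0.7485
Step 2: L = λ/(μ-λ) = 12.8/4.30 = 2.9767
Step 3: Lq = λ²/(μ(μ-λ)) = 163.84/(17.1×4.30) = 2.2282
Step 4: W = 1/(μ-λ) = 1/4.30 = 0.232558
Step 5: Wq = λ/(μ(μ-λ)) = 12.8/(17.1×4.30) = 0.1741
Step 6: P(0) = 1-ρ = 0.2515
Verify: L = λW = 12.8×0.232558 = 2.9767 ✔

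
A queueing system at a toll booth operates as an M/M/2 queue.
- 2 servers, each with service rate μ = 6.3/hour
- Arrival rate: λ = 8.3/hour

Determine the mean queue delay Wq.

Traffic intensity: ρ = λ/(cμ) = 8.3/(2×6.3) = 0.6587
Since ρ = 0.6587 < 1, system is stable.
Offered load a = λ/μ = cρ = 8.3/6.3 = 1.3175
P₀ = [ Σₙ₌₀^1 aⁿ/n! + a^2/(2!(1-ρ)) ]⁻¹
Σ = a^0/0! + a^1/1! = 1.0000 + 1.3175 = 2.3175
a^2/(2!(1-ρ)) = 1.7357/(2 × 0.34127) = 2.5430
P₀ = 1/(2.3175 + 2.5430) = 0.2057
Lq = P₀·a^2·ρ / (2!(1-ρ)²) = 0.205742 × 1.73570 × 0.658730 / (2 × 0.116465) = 1.0099
Wq = Lq/λ = 1.0099/8.3 = 0.1217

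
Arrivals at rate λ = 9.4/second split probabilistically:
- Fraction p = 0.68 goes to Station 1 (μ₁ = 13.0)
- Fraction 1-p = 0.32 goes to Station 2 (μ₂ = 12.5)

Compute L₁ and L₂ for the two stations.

Effective rates: λ₁ = 9.4×0.68 = 6.392, λ₂ = 9.4×0.32 = 3.008
Station 1: ρ₁ = 6.392/13.0 = 0.4917, L₁ = ρ₁/(1-ρ₁) = 0.4917/(1-0.4917) = 0.9673
Station 2: ρ₂ = 3.008/12.5 = 0.24064, L₂ = ρ₂/(1-ρ₂) = 0.24064/(1-0.24064) = 0.3169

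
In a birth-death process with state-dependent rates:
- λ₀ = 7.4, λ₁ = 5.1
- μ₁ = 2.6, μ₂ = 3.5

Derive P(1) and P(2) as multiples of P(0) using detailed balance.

Balance equations:
State 0: λ₀P₀ = μ₁P₁ → P₁ = (λ₀/μ₁)P₀ = (7.4/2.6)P₀ = 2.8462P₀
State 1: P₂ = (λ₀λ₁)/(μ₁μ₂)P₀ = (7.4×5.1)/(2.6×3.5)P₀ = 4.1473P₀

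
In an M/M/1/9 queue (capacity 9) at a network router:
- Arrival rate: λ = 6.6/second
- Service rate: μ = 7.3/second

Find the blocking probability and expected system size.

ρ = λ/μ = 6.6/7.3 = 0.90411
P₀ = (1-ρ)/(1-ρ^(K+1)) = (1-0.90411)/(1-0.90411^10) = 0.09589/0.6351 = 0.1510
P_K = P₀×ρ^K = 0.15099 × 0.90411^9 = 0.15099 × 0.40364 = 0.06095
Blocking probability P_9 = 0.06095 (6.09%)
L = ρ[1 - (K+1)ρ^K + Kρ^(K+1)] / [(1-ρ)(1-ρ^(K+1))]
L = 0.90411 × (1 - 10×0.4036375 + 9×0.3649327) / ((1 - 0.90411) × (1 - 0.3649327)) = 3.6823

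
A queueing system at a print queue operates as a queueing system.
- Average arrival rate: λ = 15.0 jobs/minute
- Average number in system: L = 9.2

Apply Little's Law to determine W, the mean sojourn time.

Little's Law: L = λW, so W = L/λ
W = 9.2/15.0 = 0.6133 minutes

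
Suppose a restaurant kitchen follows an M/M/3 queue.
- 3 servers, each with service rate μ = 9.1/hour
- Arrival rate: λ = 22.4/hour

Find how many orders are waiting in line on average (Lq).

Traffic intensity: ρ = λ/(cμ) = 22.4/(3×9.1) = 0.8205
Since ρ = 0.8205 < 1, system is stable.
Offered load a = λ/μ = cρ = 22.4/9.1 = 2.4615
P₀ = [ Σₙ₌₀^2 aⁿ/n! + a^3/(3!(1-ρ)) ]⁻¹
Σ = a^0/0! + a^1/1! + a^2/2! = 1.0000 + 2.4615 + 3.0296 = 6.4911
a^3/(3!(1-ρ)) = 14.91488/(6 × 0.1794872) = 13.8495
P₀ = 1/(6.4911 + 13.8495) = 0.04916
Lq = P₀·a^3·ρ / (3!(1-ρ)²) = 0.049163 × 14.9149 × 0.82051 / (6 × 0.032216) = 3.1126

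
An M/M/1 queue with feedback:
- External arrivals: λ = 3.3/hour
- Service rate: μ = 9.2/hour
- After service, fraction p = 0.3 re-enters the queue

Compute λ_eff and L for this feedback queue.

Effective arrival rate: λ_eff = λ/(1-p) = 3.3/(1-0.3) = 3.3/0.70 = 4.714286
ρ = λ_eff/μ = 4.714286/9.2 = 0.512422
L = ρ/(1-ρ) = 0.512422/(1-0.512422) = 1.0510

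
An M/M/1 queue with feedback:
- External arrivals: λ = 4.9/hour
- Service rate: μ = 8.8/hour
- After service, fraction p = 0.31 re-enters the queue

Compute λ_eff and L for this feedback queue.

Effective arrival rate: λ_eff = λ/(1-p) = 4.9/(1-0.31) = 4.9/0.69 = 7.10145
ρ = λ_eff/μ = 7.10145/8.8 = 0.806983
L = ρ/(1-ρ) = 0.806983/(1-0.806983) = 4.1809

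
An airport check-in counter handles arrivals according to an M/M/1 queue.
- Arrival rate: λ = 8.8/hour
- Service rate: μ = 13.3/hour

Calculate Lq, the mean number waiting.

ρ = λ/μ = 8.8/13.3 = 0.6617
For M/M/1: Lq = λ²/(μ(μ-λ))
Lq = 77.44/(13.3 × 4.50)
Lq = 1.2939 passengers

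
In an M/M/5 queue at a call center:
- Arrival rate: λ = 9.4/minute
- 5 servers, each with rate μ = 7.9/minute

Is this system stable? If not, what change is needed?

Stability requires ρ = λ/(cμ) < 1
ρ = 9.4/(5 × 7.9) = 9.4/39.50 = 0.2380
Since 0.2380 < 1, the system is STABLE.
The servers are busy 23.80% of the time.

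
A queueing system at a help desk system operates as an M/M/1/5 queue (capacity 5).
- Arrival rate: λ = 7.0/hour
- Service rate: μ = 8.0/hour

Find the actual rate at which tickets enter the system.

ρ = λ/μ = 7.0/8.0 = 0.8750
P₀ = (1-ρ)/(1-ρ^(K+1)) = (1-0.8750)/(1-0.8750^6) = 0.1250/0.5512 = 0.2268
P_K = P₀×ρ^K = 0.2268 × 0.8750^5 = 0.2268 × 0.5129 = 0.1163
λ_eff = λ(1-P_K) = 7.0 × (1 - 0.11632) = 7.0 × 0.88368 = 6.1858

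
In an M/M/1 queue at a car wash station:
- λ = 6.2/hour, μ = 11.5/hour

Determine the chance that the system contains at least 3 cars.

ρ = λ/μ = 6.2/11.5 = 0.5391
P(N ≥ n) = ρⁿ
P(N ≥ 3) = 0.5391^3
P(N ≥ 3) = 0.1567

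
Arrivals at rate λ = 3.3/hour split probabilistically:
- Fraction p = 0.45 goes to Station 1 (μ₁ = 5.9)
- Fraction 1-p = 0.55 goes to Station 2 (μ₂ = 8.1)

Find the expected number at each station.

Effective rates: λ₁ = 3.3×0.45 = 1.485, λ₂ = 3.3×0.55 = 1.815
Station 1: ρ₁ = 1.485/5.9 = 0.2517, L₁ = ρ₁/(1-ρ₁) = 0.2517/(1-0.2517) = 0.3364
Station 2: ρ₂ = 1.815/8.1 = 0.2241, L₂ = ρ₂/(1-ρ₂) = 0.2241/(1-0.2241) = 0.2888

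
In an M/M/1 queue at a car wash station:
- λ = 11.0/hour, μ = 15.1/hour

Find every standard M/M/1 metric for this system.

Step 1: ρ = λ/μ = 11.0/15.1 = 0.7285
Step 2: L = λ/(μ-λ) = 11.0/4.10 = 2.6829
Step 3: Lq = λ²/(μ(μ-λ)) = 121.00/(15.1×4.10) = 1.9545
Step 4: W = 1/(μ-λ) = 1/4.10 = 0.2439
Step 5: Wq = λ/(μ(μ-λ)) = 11.0/(15.1×4.10) = 0.1777
Step 6: P(0) = 1-ρ = 0.2715
Verify: L = λW = 11.0×0.2439 = 2.6829 ✔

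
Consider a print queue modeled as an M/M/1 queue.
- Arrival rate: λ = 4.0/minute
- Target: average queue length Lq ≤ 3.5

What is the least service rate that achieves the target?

For M/M/1: Lq = λ²/(μ(μ-λ))
Need Lq ≤ 3.5, i.e. μ(μ-λ) ≥ λ²/3.5
μ² - 4.0μ - 16.00/3.5 ≥ 0  →  μ² - 4.0μ - 4.57143 ≥ 0
Quadratic formula (positive root): μ = [λ + √(λ² + 4×4.57143)]/2
Discriminant: 16.00 + 4×4.57143 = 34.2857, √34.2857 = 5.8554
μ ≥ (4.0 + 5.8554)/2 = 4.9277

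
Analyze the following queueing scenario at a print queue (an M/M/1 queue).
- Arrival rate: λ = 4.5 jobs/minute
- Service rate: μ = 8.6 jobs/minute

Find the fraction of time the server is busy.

Server utilization: ρ = λ/μ
ρ = 4.5/8.6 = 0.5233
The server is busy 52.33% of the time.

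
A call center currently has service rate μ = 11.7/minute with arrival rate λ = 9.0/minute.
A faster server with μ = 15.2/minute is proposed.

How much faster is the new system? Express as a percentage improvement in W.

System 1: ρ₁ = 9.0/11.7 = 0.7692, W₁ = 1/(11.7-9.0) = 0.3704
System 2: ρ₂ = 9.0/15.2 = 0.5921, W₂ = 1/(15.2-9.0) = 0.1613
Improvement: (W₁-W₂)/W₁ = (0.3704-0.1613)/0.3704 = 56.45%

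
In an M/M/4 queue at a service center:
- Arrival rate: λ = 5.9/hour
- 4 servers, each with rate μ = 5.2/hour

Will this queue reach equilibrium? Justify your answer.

Stability requires ρ = λ/(cμ) < 1
ρ = 5.9/(4 × 5.2) = 5.9/20.80 = 0.2837
Since 0.2837 < 1, the system is STABLE.
The servers are busy 28.37% of the time.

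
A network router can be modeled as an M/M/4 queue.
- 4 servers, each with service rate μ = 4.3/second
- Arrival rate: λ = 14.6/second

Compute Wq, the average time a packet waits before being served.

Traffic intensity: ρ = λ/(cμ) = 14.6/(4×4.3) = 0.8488
Since ρ = 0.8488 < 1, system is stable.
Offered load a = λ/μ = cρ = 14.6/4.3 = 3.3953
P₀ = [ Σₙ₌₀^3 aⁿ/n! + a^4/(4!(1-ρ)) ]⁻¹
Σ = a^0/0! + a^1/1! + a^2/2! + a^3/3! = 1.00000 + 3.39535 + 5.76420 + 6.52382 = 16.6834
a^4/(4!(1-ρ)) = 132.9039/(24 × 0.1511628) = 36.6338
P₀ = 1/(16.6834 + 36.6338) = 0.01876
Lq = P₀·a^4·ρ / (4!(1-ρ)²) = 0.0187557 × 132.9039 × 0.848837 / (24 × 0.0228502) = 3.8583
Wq = Lq/λ = 3.8583/14.6 = 0.2643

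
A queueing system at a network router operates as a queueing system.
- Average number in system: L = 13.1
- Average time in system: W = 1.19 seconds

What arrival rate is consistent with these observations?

Little's Law: L = λW, so λ = L/W
λ = 13.1/1.19 = 11.0084 packets/second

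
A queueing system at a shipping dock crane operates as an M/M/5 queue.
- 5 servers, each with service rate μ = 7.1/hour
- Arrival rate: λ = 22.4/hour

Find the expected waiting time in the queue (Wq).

Traffic intensity: ρ = λ/(cμ) = 22.4/(5×7.1) = 0.6310
Since ρ = 0.6310 < 1, system is stable.
Offered load a = λ/μ = cρ = 22.4/7.1 = 3.1549
P₀ = [ Σₙ₌₀^4 aⁿ/n! + a^5/(5!(1-ρ)) ]⁻¹
Σ = a^0/0! + a^1/1! + a^2/2! + a^3/3! + a^4/4! = 1.0000 + 3.1549 + 4.9768 + 5.2338 + 4.1281 = 18.4936
a^5/(5!(1-ρ)) = 312.5708/(120 × 0.369014) = 7.0587
P₀ = 1/(18.4936 + 7.0587) = 0.03914
Lq = P₀·a^5·ρ / (5!(1-ρ)²) = 0.039135 × 312.5708 × 0.63099 / (120 × 0.13617) = 0.4724
Wq = Lq/λ = 0.4724/22.4 = 0.02109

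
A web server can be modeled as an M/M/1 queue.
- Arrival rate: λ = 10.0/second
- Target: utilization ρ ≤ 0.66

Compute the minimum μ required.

ρ = λ/μ, so μ = λ/ρ
μ ≥ 10.0/0.66 = 15.1515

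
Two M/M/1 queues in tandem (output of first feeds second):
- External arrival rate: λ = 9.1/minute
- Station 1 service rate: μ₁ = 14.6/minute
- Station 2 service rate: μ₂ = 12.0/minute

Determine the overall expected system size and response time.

By Jackson's theorem, each station behaves as independent M/M/1.
Station 1: ρ₁ = 9.1/14.6 = 0.6233, L₁ = ρ₁/(1-ρ₁) = λ/(μ₁-λ) = 9.1/5.50 = 1.65455
Station 2: ρ₂ = 9.1/12.0 = 0.7583, L₂ = ρ₂/(1-ρ₂) = λ/(μ₂-λ) = 9.1/2.90 = 3.13793
Total: L = L₁ + L₂ = 1.65455 + 3.13793 = 4.7925
W = L/λ = 4.7925/9.1 = 0.5266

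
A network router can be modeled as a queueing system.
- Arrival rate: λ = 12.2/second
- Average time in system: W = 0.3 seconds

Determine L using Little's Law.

Little's Law: L = λW
L = 12.2 × 0.3 = 3.6600 packets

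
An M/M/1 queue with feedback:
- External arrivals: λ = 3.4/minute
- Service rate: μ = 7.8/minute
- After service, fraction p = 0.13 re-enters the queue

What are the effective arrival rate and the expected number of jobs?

Effective arrival rate: λ_eff = λ/(1-p) = 3.4/(1-0.13) = 3.4/0.87 = 3.9080
ρ = λ_eff/μ = 3.9080/7.8 = 0.50103
L = ρ/(1-ρ) = 0.50103/(1-0.50103) = 1.0041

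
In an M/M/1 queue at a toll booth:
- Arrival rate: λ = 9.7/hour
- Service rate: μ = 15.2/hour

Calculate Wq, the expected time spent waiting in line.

First, compute utilization: ρ = λ/μ = 9.7/15.2 = 0.6382
For M/M/1: Wq = λ/(μ(μ-λ))
Wq = 9.7/(15.2 × (15.2-9.7))
Wq = 9.7/(15.2 × 5.50)
Wq = 0.1160 hours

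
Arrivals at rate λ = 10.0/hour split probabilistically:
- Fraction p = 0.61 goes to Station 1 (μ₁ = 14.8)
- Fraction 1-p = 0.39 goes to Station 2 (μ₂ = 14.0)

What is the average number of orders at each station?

Effective rates: λ₁ = 10.0×0.61 = 6.1, λ₂ = 10.0×0.39 = 3.9
Station 1: ρ₁ = 6.1/14.8 = 0.41216, L₁ = ρ₁/(1-ρ₁) = 0.41216/(1-0.41216) = 0.7011
Station 2: ρ₂ = 3.9/14.0 = 0.27857, L₂ = ρ₂/(1-ρ₂) = 0.27857/(1-0.27857) = 0.3861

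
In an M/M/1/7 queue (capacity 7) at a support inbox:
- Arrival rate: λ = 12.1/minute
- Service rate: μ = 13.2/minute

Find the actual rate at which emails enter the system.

ρ = λ/μ = 12.1/13.2 = 0.91667
P₀ = (1-ρ)/(1-ρ^(K+1)) = (1-0.91667)/(1-0.91667^8) = 0.08333/0.5015 = 0.1662
P_K = P₀×ρ^K = 0.16618 × 0.91667^7 = 0.16618 × 0.54387 = 0.09038
λ_eff = λ(1-P_K) = 12.1 × (1 - 0.09038) = 12.1 × 0.90962 = 11.0064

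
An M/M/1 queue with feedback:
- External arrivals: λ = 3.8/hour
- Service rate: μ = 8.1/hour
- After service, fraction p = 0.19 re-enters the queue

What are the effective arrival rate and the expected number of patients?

Effective arrival rate: λ_eff = λ/(1-p) = 3.8/(1-0.19) = 3.8/0.81 = 4.69136
ρ = λ_eff/μ = 4.69136/8.1 = 0.57918
L = ρ/(1-ρ) = 0.57918/(1-0.57918) = 1.3763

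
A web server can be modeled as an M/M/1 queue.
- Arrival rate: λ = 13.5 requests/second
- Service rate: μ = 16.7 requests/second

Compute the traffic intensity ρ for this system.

Server utilization: ρ = λ/μ
ρ = 13.5/16.7 = 0.8084
The server is busy 80.84% of the time.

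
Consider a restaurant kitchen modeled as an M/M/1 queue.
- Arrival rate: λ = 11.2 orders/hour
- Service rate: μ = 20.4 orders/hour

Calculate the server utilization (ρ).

Server utilization: ρ = λ/μ
ρ = 11.2/20.4 = 0.5490
The server is busy 54.90% of the time.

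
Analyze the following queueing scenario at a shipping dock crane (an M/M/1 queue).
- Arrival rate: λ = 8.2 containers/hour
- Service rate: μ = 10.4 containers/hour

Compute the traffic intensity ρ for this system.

Server utilization: ρ = λ/μ
ρ = 8.2/10.4 = 0.7885
The server is busy 78.85% of the time.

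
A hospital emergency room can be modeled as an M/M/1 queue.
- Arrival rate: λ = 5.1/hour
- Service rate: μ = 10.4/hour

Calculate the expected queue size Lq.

ρ = λ/μ = 5.1/10.4 = 0.4904
For M/M/1: Lq = λ²/(μ(μ-λ))
Lq = 26.01/(10.4 × 5.30)
Lq = 0.4719 patients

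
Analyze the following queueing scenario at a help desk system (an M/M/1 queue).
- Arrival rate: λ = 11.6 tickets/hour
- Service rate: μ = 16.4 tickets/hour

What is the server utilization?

Server utilization: ρ = λ/μ
ρ = 11.6/16.4 = 0.7073
The server is busy 70.73% of the time.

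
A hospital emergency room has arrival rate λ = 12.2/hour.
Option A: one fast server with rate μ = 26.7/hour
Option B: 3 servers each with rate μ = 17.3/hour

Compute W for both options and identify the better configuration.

Option A: single server μ = 26.7 (M/M/1)
  ρ_A = 12.2/26.7 = 0.4569
  W_A = 1/(μ-λ) = 1/(26.7-12.2) = 1/14.50 = 0.06897

Option B: 3 servers μ = 17.3 (M/M/3)
  ρ_B = λ/(cμ) = 12.2/(3×17.3) = 0.2351
  Offered load a = λ/μ = cρ = 12.2/17.3 = 0.7052
  P₀ = [ Σₙ₌₀^2 aⁿ/n! + a^3/(3!(1-ρ)) ]⁻¹
  Σ = a^0/0! + a^1/1! + a^2/2! = 1.0000 + 0.7052 + 0.2487 = 1.9539
  a^3/(3!(1-ρ)) = 0.35070/(6 × 0.76493) = 0.07641
  P₀ = 1/(1.9539 + 0.07641) = 0.4925
  Lq = P₀·a^3·ρ / (3!(1-ρ)²) = 0.4925 × 0.3507 × 0.2351 / (6 × 0.5851) = 0.01157
  Wq_B = Lq/λ = 0.011566/12.2 = 0.0009480
  W_B = Wq_B + 1/μ = 0.0009480 + 0.05780 = 0.05875

Since W_B = 0.05875 < W_A = 0.06897, Option B (multiple servers) has the shorter time in system.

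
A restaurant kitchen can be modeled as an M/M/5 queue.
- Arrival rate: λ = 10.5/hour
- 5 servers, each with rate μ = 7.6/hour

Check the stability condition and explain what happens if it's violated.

Stability requires ρ = λ/(cμ) < 1
ρ = 10.5/(5 × 7.6) = 10.5/38.00 = 0.2763
Since 0.2763 < 1, the system is STABLE.
The servers are busy 27.63% of the time.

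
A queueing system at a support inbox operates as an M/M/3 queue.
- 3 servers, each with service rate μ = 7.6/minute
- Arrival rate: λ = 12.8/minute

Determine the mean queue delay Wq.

Traffic intensity: ρ = λ/(cμ) = 12.8/(3×7.6) = 0.5614
Since ρ = 0.5614 < 1, system is stable.
Offered load a = λ/μ = cρ = 12.8/7.6 = 1.6842
P₀ = [ Σₙ₌₀^2 aⁿ/n! + a^3/(3!(1-ρ)) ]⁻¹
Σ = a^0/0! + a^1/1! + a^2/2! = 1.0000 + 1.6842 + 1.4183 = 4.1025
a^3/(3!(1-ρ)) = 4.7774/(6 × 0.4386) = 1.8154
P₀ = 1/(4.1025 + 1.8154) = 0.1690
Lq = P₀·a^3·ρ / (3!(1-ρ)²) = 0.16898 × 4.7774 × 0.56140 / (6 × 0.19237) = 0.3927
Wq = Lq/λ = 0.3927/12.8 = 0.03068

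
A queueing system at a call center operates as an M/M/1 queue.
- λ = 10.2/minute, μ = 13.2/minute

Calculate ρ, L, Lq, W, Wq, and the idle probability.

Step 1: ρ = λ/μ = 10.2/13.2 = 0.7727
Step 2: L = λ/(μ-λ) = 10.2/3.00 = 3.4000
Step 3: Lq = λ²/(μ(μ-λ)) = 104.04/(13.2×3.00) = 2.6273
Step 4: W = 1/(μ-λ) = 1/3.00 = 0.33333
Step 5: Wq = λ/(μ(μ-λ)) = 10.2/(13.2×3.00) = 0.2576
Step 6: P(0) = 1-ρ = 0.2273
Verify: L = λW = 10.2×0.33333 = 3.4000 ✔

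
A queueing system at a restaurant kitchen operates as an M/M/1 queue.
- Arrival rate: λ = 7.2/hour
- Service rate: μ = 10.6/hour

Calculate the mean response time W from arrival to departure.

First, compute utilization: ρ = λ/μ = 7.2/10.6 = 0.6792
For M/M/1: W = 1/(μ-λ)
W = 1/(10.6-7.2) = 1/3.40
W = 0.2941 hours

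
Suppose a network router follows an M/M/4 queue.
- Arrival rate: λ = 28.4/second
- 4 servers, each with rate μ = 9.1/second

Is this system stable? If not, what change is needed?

Stability requires ρ = λ/(cμ) < 1
ρ = 28.4/(4 × 9.1) = 28.4/36.40 = 0.7802
Since 0.7802 < 1, the system is STABLE.
The servers are busy 78.02% of the time.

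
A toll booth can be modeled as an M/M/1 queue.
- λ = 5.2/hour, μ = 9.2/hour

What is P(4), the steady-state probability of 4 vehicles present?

ρ = λ/μ = 5.2/9.2 = 0.5652
P(n) = (1-ρ)ρⁿ
P(4) = (1-0.5652) × 0.5652^4
P(4) = 0.43480 × 0.10205
P(4) = 0.04437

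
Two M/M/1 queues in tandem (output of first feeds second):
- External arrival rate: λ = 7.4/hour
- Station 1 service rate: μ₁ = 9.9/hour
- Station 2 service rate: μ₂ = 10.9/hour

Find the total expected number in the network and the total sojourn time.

By Jackson's theorem, each station behaves as independent M/M/1.
Station 1: ρ₁ = 7.4/9.9 = 0.7475, L₁ = ρ₁/(1-ρ₁) = λ/(μ₁-λ) = 7.4/2.50 = 2.9600
Station 2: ρ₂ = 7.4/10.9 = 0.6789, L₂ = ρ₂/(1-ρ₂) = λ/(μ₂-λ) = 7.4/3.50 = 2.1143
Total: L = L₁ + L₂ = 2.9600 + 2.1143 = 5.0743
W = L/λ = 5.0743/7.4 = 0.6857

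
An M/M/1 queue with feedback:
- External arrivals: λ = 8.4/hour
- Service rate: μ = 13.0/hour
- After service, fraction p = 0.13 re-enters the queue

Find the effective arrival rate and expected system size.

Effective arrival rate: λ_eff = λ/(1-p) = 8.4/(1-0.13) = 8.4/0.87 = 9.655172
ρ = λ_eff/μ = 9.655172/13.0 = 0.742706
L = ρ/(1-ρ) = 0.742706/(1-0.742706) = 2.8866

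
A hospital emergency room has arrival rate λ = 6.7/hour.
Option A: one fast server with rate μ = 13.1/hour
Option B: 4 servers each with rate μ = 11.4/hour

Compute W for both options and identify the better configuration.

Option A: single server μ = 13.1 (M/M/1)
  ρ_A = 6.7/13.1 = 0.5115
  W_A = 1/(μ-λ) = 1/(13.1-6.7) = 1/6.40 = 0.1562

Option B: 4 servers μ = 11.4 (M/M/4)
  ρ_B = λ/(cμ) = 6.7/(4×11.4) = 0.1469
  Offered load a = λ/μ = cρ = 6.7/11.4 = 0.5877
  P₀ = [ Σₙ₌₀^3 aⁿ/n! + a^4/(4!(1-ρ)) ]⁻¹
  Σ = a^0/0! + a^1/1! + a^2/2! + a^3/3! = 1.0000 + 0.58772 + 0.17271 + 0.033834 = 1.7943
  a^4/(4!(1-ρ)) = 0.119311/(24 × 0.853070) = 0.005828
  P₀ = 1/(1.7943 + 0.005828) = 0.5555
  Lq = P₀·a^4·ρ / (4!(1-ρ)²) = 0.55553 × 0.11931 × 0.14693 / (24 × 0.72773) = 0.0005576
  Wq_B = Lq/λ = 0.0005576/6.7 = 0.00008322
  W_B = Wq_B + 1/μ = 0.00008322 + 0.08772 = 0.08780

Since W_B = 0.08780 < W_A = 0.1562, Option B (multiple servers) has the shorter time in system.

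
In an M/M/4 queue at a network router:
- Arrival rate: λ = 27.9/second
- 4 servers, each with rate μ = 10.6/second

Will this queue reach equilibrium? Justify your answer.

Stability requires ρ = λ/(cμ) < 1
ρ = 27.9/(4 × 10.6) = 27.9/42.40 = 0.6580
Since 0.6580 < 1, the system is STABLE.
The servers are busy 65.80% of the time.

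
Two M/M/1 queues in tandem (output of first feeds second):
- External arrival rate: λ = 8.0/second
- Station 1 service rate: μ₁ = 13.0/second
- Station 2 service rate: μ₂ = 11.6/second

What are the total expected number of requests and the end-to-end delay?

By Jackson's theorem, each station behaves as independent M/M/1.
Station 1: ρ₁ = 8.0/13.0 = 0.6154, L₁ = ρ₁/(1-ρ₁) = λ/(μ₁-λ) = 8.0/5.00 = 1.6000
Station 2: ρ₂ = 8.0/11.6 = 0.6897, L₂ = ρ₂/(1-ρ₂) = λ/(μ₂-λ) = 8.0/3.60 = 2.2222
Total: L = L₁ + L₂ = 1.6000 + 2.2222 = 3.8222
W = L/λ = 3.8222/8.0 = 0.4778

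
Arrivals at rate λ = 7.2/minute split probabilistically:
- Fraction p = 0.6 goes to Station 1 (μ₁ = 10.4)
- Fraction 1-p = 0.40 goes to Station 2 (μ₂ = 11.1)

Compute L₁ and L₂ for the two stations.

Effective rates: λ₁ = 7.2×0.6 = 4.32, λ₂ = 7.2×0.40 = 2.88
Station 1: ρ₁ = 4.32/10.4 = 0.41538, L₁ = ρ₁/(1-ρ₁) = 0.41538/(1-0.41538) = 0.7105
Station 2: ρ₂ = 2.88/11.1 = 0.2595, L₂ = ρ₂/(1-ρ₂) = 0.2595/(1-0.2595) = 0.3504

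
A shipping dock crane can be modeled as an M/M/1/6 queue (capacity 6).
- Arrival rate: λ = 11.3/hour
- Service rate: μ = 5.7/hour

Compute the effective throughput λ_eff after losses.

ρ = λ/μ = 11.3/5.7 = 1.98246
P₀ = (1-ρ)/(1-ρ^(K+1)) = (1-1.98246)/(1-1.98246^7) = -0.9825/-119.3458 = 0.008232
P_K = P₀×ρ^K = 0.008232 × 1.98246^6 = 0.008232 × 60.7053 = 0.4997
λ_eff = λ(1-P_K) = 11.3 × (1 - 0.49973) = 11.3 × 0.50027 = 5.6531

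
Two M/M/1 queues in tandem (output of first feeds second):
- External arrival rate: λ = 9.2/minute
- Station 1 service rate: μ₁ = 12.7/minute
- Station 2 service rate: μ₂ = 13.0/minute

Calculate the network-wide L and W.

By Jackson's theorem, each station behaves as independent M/M/1.
Station 1: ρ₁ = 9.2/12.7 = 0.7244, L₁ = ρ₁/(1-ρ₁) = λ/(μ₁-λ) = 9.2/3.50 = 2.62857
Station 2: ρ₂ = 9.2/13.0 = 0.7077, L₂ = ρ₂/(1-ρ₂) = λ/(μ₂-λ) = 9.2/3.80 = 2.42105
Total: L = L₁ + L₂ = 2.62857 + 2.42105 = 5.0496
W = L/λ = 5.0496/9.2 = 0.5489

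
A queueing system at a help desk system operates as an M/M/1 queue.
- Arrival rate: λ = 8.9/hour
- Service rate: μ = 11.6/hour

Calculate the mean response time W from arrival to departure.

First, compute utilization: ρ = λ/μ = 8.9/11.6 = 0.7672
For M/M/1: W = 1/(μ-λ)
W = 1/(11.6-8.9) = 1/2.70
W = 0.3704 hours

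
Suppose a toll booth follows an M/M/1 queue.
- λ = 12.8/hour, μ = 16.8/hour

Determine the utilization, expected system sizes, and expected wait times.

Step 1: ρ = λ/μ = 12.8/16.8 = 0.7619
Step 2: L = λ/(μ-λ) = 12.8/4.00 = 3.2000
Step 3: Lq = λ²/(μ(μ-λ)) = 163.84/(16.8×4.00) = 2.4381
Step 4: W = 1/(μ-λ) = 1/4.00 = 0.2500
Step 5: Wq = λ/(μ(μ-λ)) = 12.8/(16.8×4.00) = 0.1905
Step 6: P(0) = 1-ρ = 0.2381
Verify: L = λW = 12.8×0.2500 = 3.2000 ✔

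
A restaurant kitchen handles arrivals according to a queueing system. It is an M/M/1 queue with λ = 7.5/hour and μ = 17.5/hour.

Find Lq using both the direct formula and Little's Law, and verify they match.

Method 1 (direct): Lq = λ²/(μ(μ-λ)) = 56.25/(17.5 × 10.00) = 0.3214

Method 2 (Little's Law):
W = 1/(μ-λ) = 1/10.00 = 0.10000
Wq = W - 1/μ = 0.10000 - 0.057143 = 0.042857
Lq = λWq = 7.5 × 0.042857 = 0.3214 ✔ (matches Method 1)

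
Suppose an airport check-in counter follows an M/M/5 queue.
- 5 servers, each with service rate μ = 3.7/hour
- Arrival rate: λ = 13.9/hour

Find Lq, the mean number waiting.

Traffic intensity: ρ = λ/(cμ) = 13.9/(5×3.7) = 0.7514
Since ρ = 0.7514 < 1, system is stable.
Offered load a = λ/μ = cρ = 13.9/3.7 = 3.7568
P₀ = [ Σₙ₌₀^4 aⁿ/n! + a^5/(5!(1-ρ)) ]⁻¹
Σ = a^0/0! + a^1/1! + a^2/2! + a^3/3! + a^4/4! = 1.00000 + 3.75676 + 7.05661 + 8.83666 + 8.29929 = 28.9493
a^5/(5!(1-ρ)) = 748.2821/(120 × 0.248649) = 25.0783
P₀ = 1/(28.9493 + 25.0783) = 0.01851
Lq = P₀·a^5·ρ / (5!(1-ρ)²) = 0.018509 × 748.2821 × 0.75135 / (120 × 0.061826) = 1.4026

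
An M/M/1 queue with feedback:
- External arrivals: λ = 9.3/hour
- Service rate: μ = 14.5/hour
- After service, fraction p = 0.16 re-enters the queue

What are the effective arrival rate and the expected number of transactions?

Effective arrival rate: λ_eff = λ/(1-p) = 9.3/(1-0.16) = 9.3/0.84 = 11.07143
ρ = λ_eff/μ = 11.07143/14.5 = 0.76355
L = ρ/(1-ρ) = 0.76355/(1-0.76355) = 3.2292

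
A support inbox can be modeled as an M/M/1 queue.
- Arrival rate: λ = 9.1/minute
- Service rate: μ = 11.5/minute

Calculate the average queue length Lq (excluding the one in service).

ρ = λ/μ = 9.1/11.5 = 0.7913
For M/M/1: Lq = λ²/(μ(μ-λ))
Lq = 82.81/(11.5 × 2.40)
Lq = 3.0004 emails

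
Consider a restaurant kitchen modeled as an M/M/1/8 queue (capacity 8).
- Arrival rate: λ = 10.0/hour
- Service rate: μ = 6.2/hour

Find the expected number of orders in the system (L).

ρ = λ/μ = 10.0/6.2 = 1.6129
P₀ = (1-ρ)/(1-ρ^(K+1)) = (1-1.6129)/(1-1.6129^9) = -0.6129/-72.8698 = 0.008411
P_K = P₀×ρ^K = 0.008411 × 1.6129^8 = 0.008411 × 45.7994 = 0.3852
L = ρ[1 - (K+1)ρ^K + Kρ^(K+1)] / [(1-ρ)(1-ρ^(K+1))]
L = 1.6129 × (1 - 9×45.7994 + 8×73.8698) / ((1 - 1.6129) × (1 - 73.8698)) = 6.4919 orders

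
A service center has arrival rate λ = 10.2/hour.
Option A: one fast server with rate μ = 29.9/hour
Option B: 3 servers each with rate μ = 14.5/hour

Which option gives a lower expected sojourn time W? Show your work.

Option A: single server μ = 29.9 (M/M/1)
  ρ_A = 10.2/29.9 = 0.3411
  W_A = 1/(μ-λ) = 1/(29.9-10.2) = 1/19.70 = 0.05076

Option B: 3 servers μ = 14.5 (M/M/3)
  ρ_B = λ/(cμ) = 10.2/(3×14.5) = 0.2345
  Offered load a = λ/μ = cρ = 10.2/14.5 = 0.7034
  P₀ = [ Σₙ₌₀^2 aⁿ/n! + a^3/(3!(1-ρ)) ]⁻¹
  Σ = a^0/0! + a^1/1! + a^2/2! = 1.0000 + 0.70345 + 0.24742 = 1.9509
  a^3/(3!(1-ρ)) = 0.3481/(6 × 0.7655) = 0.07579
  P₀ = 1/(1.9509 + 0.07579) = 0.4934
  Lq = P₀·a^3·ρ / (3!(1-ρ)²) = 0.49342 × 0.34809 × 0.23448 / (6 × 0.58602) = 0.01145
  Wq_B = Lq/λ = 0.01145/10.2 = 0.001123
  W_B = Wq_B + 1/μ = 0.001123 + 0.06897 = 0.07009

Since W_A = 0.05076 < W_B = 0.07009, Option A (single fast server) has the shorter time in system.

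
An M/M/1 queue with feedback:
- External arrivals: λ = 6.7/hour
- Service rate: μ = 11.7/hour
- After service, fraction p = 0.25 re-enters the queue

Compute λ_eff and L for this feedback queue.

Effective arrival rate: λ_eff = λ/(1-p) = 6.7/(1-0.25) = 6.7/0.75 = 8.9333
ρ = λ_eff/μ = 8.9333/11.7 = 0.76353
L = ρ/(1-ρ) = 0.76353/(1-0.76353) = 3.2289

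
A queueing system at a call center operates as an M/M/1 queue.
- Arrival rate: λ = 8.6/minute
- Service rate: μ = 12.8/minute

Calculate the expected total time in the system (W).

First, compute utilization: ρ = λ/μ = 8.6/12.8 = 0.6719
For M/M/1: W = 1/(μ-λ)
W = 1/(12.8-8.6) = 1/4.20
W = 0.2381 minutes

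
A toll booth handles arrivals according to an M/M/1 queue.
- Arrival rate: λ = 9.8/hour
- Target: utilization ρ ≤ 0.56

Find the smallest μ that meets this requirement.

ρ = λ/μ, so μ = λ/ρ
μ ≥ 9.8/0.56 = 17.5000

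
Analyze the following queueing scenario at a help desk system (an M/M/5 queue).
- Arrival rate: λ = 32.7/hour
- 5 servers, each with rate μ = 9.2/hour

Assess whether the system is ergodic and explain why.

Stability requires ρ = λ/(cμ) < 1
ρ = 32.7/(5 × 9.2) = 32.7/46.00 = 0.7109
Since 0.7109 < 1, the system is STABLE.
The servers are busy 71.09% of the time.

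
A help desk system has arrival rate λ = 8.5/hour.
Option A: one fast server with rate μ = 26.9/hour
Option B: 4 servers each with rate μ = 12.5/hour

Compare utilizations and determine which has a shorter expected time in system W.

Option A: single server μ = 26.9 (M/M/1)
  ρ_A = 8.5/26.9 = 0.3160
  W_A = 1/(μ-λ) = 1/(26.9-8.5) = 1/18.40 = 0.05435

Option B: 4 servers μ = 12.5 (M/M/4)
  ρ_B = λ/(cμ) = 8.5/(4×12.5) = 0.1700
  Offered load a = λ/μ = cρ = 8.5/12.5 = 0.6800
  P₀ = [ Σₙ₌₀^3 aⁿ/n! + a^4/(4!(1-ρ)) ]⁻¹
  Σ = a^0/0! + a^1/1! + a^2/2! + a^3/3! = 1.0000 + 0.6800 + 0.2312 + 0.05241 = 1.9636
  a^4/(4!(1-ρ)) = 0.2138/(24 × 0.8300) = 0.01073
  P₀ = 1/(1.9636 + 0.01073) = 0.5065
  Lq = P₀·a^4·ρ / (4!(1-ρ)²) = 0.506499 × 0.213814 × 0.170000 / (24 × 0.688900) = 0.001114
  Wq_B = Lq/λ = 0.0011135/8.5 = 0.0001310
  W_B = Wq_B + 1/μ = 0.0001310 + 0.08000 = 0.08013

Since W_A = 0.05435 < W_B = 0.08013, Option A (single fast server) has the shorter time in system.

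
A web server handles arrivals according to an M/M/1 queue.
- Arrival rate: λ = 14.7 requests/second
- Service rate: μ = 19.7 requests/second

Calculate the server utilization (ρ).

Server utilization: ρ = λ/μ
ρ = 14.7/19.7 = 0.7462
The server is busy 74.62% of the time.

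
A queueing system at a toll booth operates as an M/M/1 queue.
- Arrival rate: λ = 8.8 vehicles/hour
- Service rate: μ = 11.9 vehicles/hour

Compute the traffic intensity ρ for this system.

Server utilization: ρ = λ/μ
ρ = 8.8/11.9 = 0.7395
The server is busy 73.95% of the time.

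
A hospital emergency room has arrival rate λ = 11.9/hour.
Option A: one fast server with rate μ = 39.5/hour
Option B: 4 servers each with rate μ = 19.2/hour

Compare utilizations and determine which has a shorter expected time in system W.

Option A: single server μ = 39.5 (M/M/1)
  ρ_A = 11.9/39.5 = 0.3013
  W_A = 1/(μ-λ) = 1/(39.5-11.9) = 1/27.60 = 0.03623

Option B: 4 servers μ = 19.2 (M/M/4)
  ρ_B = λ/(cμ) = 11.9/(4×19.2) = 0.1549
  Offered load a = λ/μ = cρ = 11.9/19.2 = 0.6198
  P₀ = [ Σₙ₌₀^3 aⁿ/n! + a^4/(4!(1-ρ)) ]⁻¹
  Σ = a^0/0! + a^1/1! + a^2/2! + a^3/3! = 1.0000 + 0.61979 + 0.19207 + 0.039681 = 1.8515
  a^4/(4!(1-ρ)) = 0.14756/(24 × 0.84505) = 0.007276
  P₀ = 1/(1.8515 + 0.007276) = 0.5380
  Lq = P₀·a^4·ρ / (4!(1-ρ)²) = 0.5380 × 0.1476 × 0.1549 / (24 × 0.7141) = 0.0007177
  Wq_B = Lq/λ = 0.0007177/11.9 = 0.00006031
  W_B = Wq_B + 1/μ = 0.00006031 + 0.05208 = 0.05214

Since W_A = 0.03623 < W_B = 0.05214, Option A (single fast server) has the shorter time in system.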